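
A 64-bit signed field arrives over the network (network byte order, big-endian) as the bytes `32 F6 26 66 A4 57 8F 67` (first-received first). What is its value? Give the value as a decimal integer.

3672164768452939623

Big-endian: lowest address holds the most-significant byte.
The bytes are already most-significant first: 0x32F62666A4578F67.
0x32F62666A4578F67 = 3672164768452939623.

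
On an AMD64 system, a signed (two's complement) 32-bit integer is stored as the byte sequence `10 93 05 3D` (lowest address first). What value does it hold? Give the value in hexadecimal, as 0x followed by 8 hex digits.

0x3D059310

In little-endian order the low byte comes first in memory.
Reassemble most-significant byte first: 3D 05 93 10 → 0x3D059310.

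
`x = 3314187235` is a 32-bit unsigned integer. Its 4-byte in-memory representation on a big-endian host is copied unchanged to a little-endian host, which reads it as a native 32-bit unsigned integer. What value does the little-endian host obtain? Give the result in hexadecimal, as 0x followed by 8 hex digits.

3314187235 in 32-bit hexadecimal is 0xC58A7BE3.
Stored big-endian, the bytes at ascending addresses are C5 8A 7B E3.
Read back as little-endian, the first byte is least significant, giving 0xE37B8AC5.

0xE37B8AC5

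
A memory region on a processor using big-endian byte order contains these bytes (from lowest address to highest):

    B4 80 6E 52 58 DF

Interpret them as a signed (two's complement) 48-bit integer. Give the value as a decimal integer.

In big-endian order the high byte comes first in memory.
The bytes are already most-significant first: 0xB4806E5258DF.
Top bit is set, so as a signed 48-bit value this is 0xB4806E5258DF − 2^48 = -83011277006625.

-83011277006625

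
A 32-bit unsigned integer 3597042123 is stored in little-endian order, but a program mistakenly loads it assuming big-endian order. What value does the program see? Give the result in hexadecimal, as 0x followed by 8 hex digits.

3597042123 in 32-bit hexadecimal is 0xD66681CB.
Stored little-endian, the bytes at ascending addresses are CB 81 66 D6.
Read back as big-endian, the last byte is least significant, giving 0xCB8166D6.

0xCB8166D6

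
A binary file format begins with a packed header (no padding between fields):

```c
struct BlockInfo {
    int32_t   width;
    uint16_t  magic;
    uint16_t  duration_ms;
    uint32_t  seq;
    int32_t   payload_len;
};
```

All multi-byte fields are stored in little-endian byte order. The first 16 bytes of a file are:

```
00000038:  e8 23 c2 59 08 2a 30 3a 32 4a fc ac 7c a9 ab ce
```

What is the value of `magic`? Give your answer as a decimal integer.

10760

`magic` follows `width` (4 bytes), so it starts at byte offset 4 and occupies 2 bytes.
Bytes at offsets 4..5: 08 2A.
Little-endian stores the least-significant byte at the lowest address.
Reassemble most-significant byte first: 2A 08 → 0x2A08.
0x2A08 = 10760.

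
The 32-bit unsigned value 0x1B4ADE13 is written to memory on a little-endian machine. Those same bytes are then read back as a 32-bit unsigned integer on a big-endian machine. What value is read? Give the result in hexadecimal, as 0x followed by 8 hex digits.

Stored little-endian, the bytes at ascending addresses are 13 DE 4A 1B.
Read back as big-endian, the last byte is least significant, giving 0x13DE4A1B.

0x13DE4A1B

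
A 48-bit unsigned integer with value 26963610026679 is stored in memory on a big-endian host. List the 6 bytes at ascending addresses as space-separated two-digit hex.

18 85 F4 65 C2 B7

26963610026679 in hexadecimal, padded to 48 bits, is 0x1885F465C2B7.
Split into bytes (most-significant first): 18 85 F4 65 C2 B7.
Big-endian: lowest address holds the most-significant byte.
So the memory order matches the most-significant-first order: 18 85 F4 65 C2 B7.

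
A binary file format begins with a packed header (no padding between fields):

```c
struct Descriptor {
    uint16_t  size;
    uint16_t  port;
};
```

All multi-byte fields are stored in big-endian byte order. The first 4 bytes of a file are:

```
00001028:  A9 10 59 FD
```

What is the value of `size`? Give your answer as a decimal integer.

`size` is the first field, at byte offset 0, occupying 2 bytes.
Bytes at offsets 0..1: A9 10.
In big-endian order the high byte comes first in memory.
The bytes are already most-significant first: 0xA910.
0xA910 = 43280.

43280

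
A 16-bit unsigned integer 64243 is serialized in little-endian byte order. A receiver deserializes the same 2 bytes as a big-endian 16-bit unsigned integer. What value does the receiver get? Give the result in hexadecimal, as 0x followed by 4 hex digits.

64243 in 16-bit hexadecimal is 0xFAF3.
Stored little-endian, the bytes at ascending addresses are F3 FA.
Read back as big-endian, the last byte is least significant, giving 0xF3FA.

0xF3FA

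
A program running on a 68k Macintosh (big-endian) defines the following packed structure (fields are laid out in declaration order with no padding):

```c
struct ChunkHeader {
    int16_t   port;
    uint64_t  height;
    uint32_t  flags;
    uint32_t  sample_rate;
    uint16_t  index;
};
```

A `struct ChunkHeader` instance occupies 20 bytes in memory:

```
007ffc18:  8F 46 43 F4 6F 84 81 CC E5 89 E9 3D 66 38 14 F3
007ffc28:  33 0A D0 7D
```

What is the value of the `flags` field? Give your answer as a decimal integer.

3913115192

`flags` follows `port` (2 B), `height` (8 B), so it starts at offset 2 + 8 = 10 and occupies 4 bytes.
Bytes at offsets 10..13: E9 3D 66 38.
In big-endian order the high byte comes first in memory.
The bytes are already most-significant first: 0xE93D6638.
0xE93D6638 = 3913115192.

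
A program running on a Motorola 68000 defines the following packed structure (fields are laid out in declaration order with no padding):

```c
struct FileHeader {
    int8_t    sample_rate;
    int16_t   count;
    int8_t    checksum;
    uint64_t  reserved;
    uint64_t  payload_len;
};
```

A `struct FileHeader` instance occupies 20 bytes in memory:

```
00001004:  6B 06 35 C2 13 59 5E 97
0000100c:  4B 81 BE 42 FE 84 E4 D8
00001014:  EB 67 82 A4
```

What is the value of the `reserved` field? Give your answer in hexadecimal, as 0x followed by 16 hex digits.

`reserved` follows `sample_rate` (1 B), `count` (2 B), `checksum` (1 B), so it starts at offset 1 + 2 + 1 = 4 and occupies 8 bytes.
Bytes at offsets 4..11: 13 59 5E 97 4B 81 BE 42.
Big-endian stores the most-significant byte at the lowest address.
The bytes are already most-significant first: 0x13595E974B81BE42.

0x13595E974B81BE42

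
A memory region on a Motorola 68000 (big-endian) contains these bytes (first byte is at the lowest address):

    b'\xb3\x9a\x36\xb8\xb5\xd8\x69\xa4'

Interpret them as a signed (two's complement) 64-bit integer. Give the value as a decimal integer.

Big-endian: lowest address holds the most-significant byte.
The bytes are already most-significant first: 0xB39A36B8B5D869A4.
Top bit is set, so as a signed 64-bit value this is 0xB39A36B8B5D869A4 − 2^64 = -5505027427554268764.

-5505027427554268764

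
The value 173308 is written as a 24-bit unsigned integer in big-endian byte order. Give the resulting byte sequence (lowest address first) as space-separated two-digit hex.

02 A4 FC

173308 in hexadecimal, padded to 24 bits, is 0x02A4FC.
Split into bytes (most-significant first): 02 A4 FC.
Big-endian stores the most-significant byte at the lowest address.
So the memory order matches the most-significant-first order: 02 A4 FC.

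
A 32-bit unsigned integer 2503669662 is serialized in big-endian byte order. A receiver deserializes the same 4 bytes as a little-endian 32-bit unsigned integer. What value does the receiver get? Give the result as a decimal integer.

2667002517

2503669662 in 32-bit hexadecimal is 0x953AF79E.
Stored big-endian, the bytes at ascending addresses are 95 3A F7 9E.
Read back as little-endian, the first byte is least significant, giving 0x9EF73A95.
0x9EF73A95 = 2667002517.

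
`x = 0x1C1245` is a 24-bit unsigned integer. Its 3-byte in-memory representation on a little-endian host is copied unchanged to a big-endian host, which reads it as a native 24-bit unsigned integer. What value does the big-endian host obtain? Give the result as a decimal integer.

Stored little-endian, the bytes at ascending addresses are 45 12 1C.
Read back as big-endian, the last byte is least significant, giving 0x45121C.
0x45121C = 4526620.

4526620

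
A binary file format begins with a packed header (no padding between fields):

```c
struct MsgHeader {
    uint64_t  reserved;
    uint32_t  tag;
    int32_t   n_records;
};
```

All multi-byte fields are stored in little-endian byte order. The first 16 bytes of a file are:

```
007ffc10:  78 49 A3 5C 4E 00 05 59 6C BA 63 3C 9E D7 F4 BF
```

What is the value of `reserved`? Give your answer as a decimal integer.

`reserved` is the first field, at byte offset 0, occupying 8 bytes.
Bytes at offsets 0..7: 78 49 A3 5C 4E 00 05 59.
Little-endian: lowest address holds the least-significant byte.
Reassemble most-significant byte first: 59 05 00 4E 5C A3 49 78 → 0x5905004E5CA34978.
0x5905004E5CA34978 = 6414533580820793720.

6414533580820793720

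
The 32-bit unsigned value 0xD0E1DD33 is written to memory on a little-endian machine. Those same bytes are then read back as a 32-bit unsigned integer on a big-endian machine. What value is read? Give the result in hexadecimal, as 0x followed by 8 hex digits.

Stored little-endian, the bytes at ascending addresses are 33 DD E1 D0.
Read back as big-endian, the last byte is least significant, giving 0x33DDE1D0.

0x33DDE1D0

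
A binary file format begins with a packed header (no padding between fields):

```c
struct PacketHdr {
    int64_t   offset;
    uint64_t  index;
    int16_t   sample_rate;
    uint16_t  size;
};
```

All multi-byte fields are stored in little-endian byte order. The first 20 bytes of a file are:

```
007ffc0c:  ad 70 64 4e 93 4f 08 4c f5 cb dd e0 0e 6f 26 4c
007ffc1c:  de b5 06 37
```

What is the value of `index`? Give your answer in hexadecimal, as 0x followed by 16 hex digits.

0x4C266F0EE0DDCBF5

`index` follows `offset` (8 bytes), so it starts at byte offset 8 and occupies 8 bytes.
Bytes at offsets 8..15: F5 CB DD E0 0E 6F 26 4C.
Little-endian: lowest address holds the least-significant byte.
Reassemble most-significant byte first: 4C 26 6F 0E E0 DD CB F5 → 0x4C266F0EE0DDCBF5.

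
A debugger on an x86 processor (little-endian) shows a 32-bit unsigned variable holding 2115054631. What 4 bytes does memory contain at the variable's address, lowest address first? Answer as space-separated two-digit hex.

2115054631 in hexadecimal, padded to 32 bits, is 0x7E112C27.
Split into bytes (most-significant first): 7E 11 2C 27.
Little-endian stores the least-significant byte at the lowest address.
So at ascending addresses the bytes are 27 2C 11 7E.

27 2C 11 7E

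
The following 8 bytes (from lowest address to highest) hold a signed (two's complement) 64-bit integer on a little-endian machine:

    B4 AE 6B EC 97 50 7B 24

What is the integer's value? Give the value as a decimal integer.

Little-endian: lowest address holds the least-significant byte.
Reassemble most-significant byte first: 24 7B 50 97 EC 6B AE B4 → 0x247B5097EC6BAEB4.
0x247B5097EC6BAEB4 = 2628783420937580212.

2628783420937580212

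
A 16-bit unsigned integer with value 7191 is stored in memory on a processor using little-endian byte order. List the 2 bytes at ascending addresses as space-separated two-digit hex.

7191 in hexadecimal, padded to 16 bits, is 0x1C17.
Split into bytes (most-significant first): 1C 17.
Little-endian stores the least-significant byte at the lowest address.
So at ascending addresses the bytes are 17 1C.

17 1C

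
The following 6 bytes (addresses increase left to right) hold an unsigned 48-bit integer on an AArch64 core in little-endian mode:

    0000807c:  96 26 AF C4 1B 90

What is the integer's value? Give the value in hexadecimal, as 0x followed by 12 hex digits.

Little-endian: lowest address holds the least-significant byte.
Reassemble most-significant byte first: 90 1B C4 AF 26 96 → 0x901BC4AF2696.

0x901BC4AF2696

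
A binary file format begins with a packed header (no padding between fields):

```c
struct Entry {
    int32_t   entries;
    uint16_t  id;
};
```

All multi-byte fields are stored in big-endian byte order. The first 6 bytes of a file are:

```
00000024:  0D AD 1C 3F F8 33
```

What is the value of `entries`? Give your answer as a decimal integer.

`entries` is the first field, at byte offset 0, occupying 4 bytes.
Bytes at offsets 0..3: 0D AD 1C 3F.
In big-endian order the high byte comes first in memory.
The bytes are already most-significant first: 0x0DAD1C3F.
0x0DAD1C3F = 229448767.

229448767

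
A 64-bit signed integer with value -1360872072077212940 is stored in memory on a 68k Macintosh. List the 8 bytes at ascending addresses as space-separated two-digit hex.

Two's complement of -1360872072077212940 in 64 bits: 1360872072077212940 = 0x12E2C9F078E97D0C; invert → 0xED1D360F871682F3; add 1 → 0xED1D360F871682F4.
Split into bytes (most-significant first): ED 1D 36 0F 87 16 82 F4.
Big-endian: lowest address holds the most-significant byte.
So the memory order matches the most-significant-first order: ED 1D 36 0F 87 16 82 F4.

ED 1D 36 0F 87 16 82 F4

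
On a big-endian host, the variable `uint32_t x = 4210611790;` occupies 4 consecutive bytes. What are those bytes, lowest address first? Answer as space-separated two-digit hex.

4210611790 in hexadecimal, padded to 32 bits, is 0xFAF8D64E.
Split into bytes (most-significant first): FA F8 D6 4E.
Big-endian stores the most-significant byte at the lowest address.
So the memory order matches the most-significant-first order: FA F8 D6 4E.

FA F8 D6 4E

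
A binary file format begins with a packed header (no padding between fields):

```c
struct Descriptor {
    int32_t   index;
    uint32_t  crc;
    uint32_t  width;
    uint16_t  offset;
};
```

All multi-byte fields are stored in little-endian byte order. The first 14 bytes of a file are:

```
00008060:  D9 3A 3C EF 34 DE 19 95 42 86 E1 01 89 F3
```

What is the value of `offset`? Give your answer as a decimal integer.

62345

`offset` follows `index` (4 B), `crc` (4 B), `width` (4 B), so it starts at offset 4 + 4 + 4 = 12 and occupies 2 bytes.
Bytes at offsets 12..13: 89 F3.
In little-endian order the low byte comes first in memory.
Reassemble most-significant byte first: F3 89 → 0xF389.
0xF389 = 62345.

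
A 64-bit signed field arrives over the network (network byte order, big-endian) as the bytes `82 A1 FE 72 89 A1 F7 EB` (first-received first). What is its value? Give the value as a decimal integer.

Big-endian: lowest address holds the most-significant byte.
The bytes are already most-significant first: 0x82A1FE7289A1F7EB.
Top bit is set, so as a signed 64-bit value this is 0x82A1FE7289A1F7EB − 2^64 = -9033659609639684117.

-9033659609639684117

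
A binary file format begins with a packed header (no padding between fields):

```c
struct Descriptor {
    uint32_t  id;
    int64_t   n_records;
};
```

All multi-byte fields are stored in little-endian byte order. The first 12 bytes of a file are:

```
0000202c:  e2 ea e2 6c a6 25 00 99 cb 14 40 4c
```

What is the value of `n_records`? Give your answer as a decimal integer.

`n_records` follows `id` (4 bytes), so it starts at byte offset 4 and occupies 8 bytes.
Bytes at offsets 4..11: A6 25 00 99 CB 14 40 4C.
In little-endian order the low byte comes first in memory.
Reassemble most-significant byte first: 4C 40 14 CB 99 00 25 A6 → 0x4C4014CB990025A6.
0x4C4014CB990025A6 = 5494414410069845414.

5494414410069845414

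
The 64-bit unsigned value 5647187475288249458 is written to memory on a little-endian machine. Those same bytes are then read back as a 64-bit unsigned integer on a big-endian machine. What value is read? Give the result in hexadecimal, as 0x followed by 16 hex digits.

5647187475288249458 in 64-bit hexadecimal is 0x4E5ED716B4975472.
Stored little-endian, the bytes at ascending addresses are 72 54 97 B4 16 D7 5E 4E.
Read back as big-endian, the last byte is least significant, giving 0x725497B416D75E4E.

0x725497B416D75E4E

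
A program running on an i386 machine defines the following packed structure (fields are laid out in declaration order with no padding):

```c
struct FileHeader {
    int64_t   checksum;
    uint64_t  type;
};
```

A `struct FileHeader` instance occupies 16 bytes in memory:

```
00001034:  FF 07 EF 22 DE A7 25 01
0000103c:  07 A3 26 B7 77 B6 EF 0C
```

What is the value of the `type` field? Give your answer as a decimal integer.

932164273179108103

`type` follows `checksum` (8 bytes), so it starts at byte offset 8 and occupies 8 bytes.
Bytes at offsets 8..15: 07 A3 26 B7 77 B6 EF 0C.
In little-endian order the low byte comes first in memory.
Reassemble most-significant byte first: 0C EF B6 77 B7 26 A3 07 → 0x0CEFB677B726A307.
0x0CEFB677B726A307 = 932164273179108103.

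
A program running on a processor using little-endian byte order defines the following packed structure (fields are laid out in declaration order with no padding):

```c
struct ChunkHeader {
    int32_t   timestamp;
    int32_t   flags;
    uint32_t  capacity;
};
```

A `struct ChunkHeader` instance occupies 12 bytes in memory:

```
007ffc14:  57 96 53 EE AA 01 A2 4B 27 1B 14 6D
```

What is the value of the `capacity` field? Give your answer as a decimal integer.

1830034215

`capacity` follows `timestamp` (4 B), `flags` (4 B), so it starts at offset 4 + 4 = 8 and occupies 4 bytes.
Bytes at offsets 8..11: 27 1B 14 6D.
Little-endian: lowest address holds the least-significant byte.
Reassemble most-significant byte first: 6D 14 1B 27 → 0x6D141B27.
0x6D141B27 = 1830034215.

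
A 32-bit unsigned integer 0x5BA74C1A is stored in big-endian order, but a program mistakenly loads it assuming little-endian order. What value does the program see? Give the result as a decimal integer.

441231195

Stored big-endian, the bytes at ascending addresses are 5B A7 4C 1A.
Read back as little-endian, the first byte is least significant, giving 0x1A4CA75B.
0x1A4CA75B = 441231195.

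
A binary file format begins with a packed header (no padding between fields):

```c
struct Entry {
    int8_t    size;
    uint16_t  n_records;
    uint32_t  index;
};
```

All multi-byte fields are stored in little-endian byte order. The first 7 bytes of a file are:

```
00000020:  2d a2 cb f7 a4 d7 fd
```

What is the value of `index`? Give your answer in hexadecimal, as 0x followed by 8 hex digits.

0xFDD7A4F7

`index` follows `size` (1 B), `n_records` (2 B), so it starts at offset 1 + 2 = 3 and occupies 4 bytes.
Bytes at offsets 3..6: F7 A4 D7 FD.
Little-endian stores the least-significant byte at the lowest address.
Reassemble most-significant byte first: FD D7 A4 F7 → 0xFDD7A4F7.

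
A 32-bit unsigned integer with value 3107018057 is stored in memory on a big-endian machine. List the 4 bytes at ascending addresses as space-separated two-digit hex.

3107018057 in hexadecimal, padded to 32 bits, is 0xB9315549.
Split into bytes (most-significant first): B9 31 55 49.
Big-endian stores the most-significant byte at the lowest address.
So the memory order matches the most-significant-first order: B9 31 55 49.

B9 31 55 49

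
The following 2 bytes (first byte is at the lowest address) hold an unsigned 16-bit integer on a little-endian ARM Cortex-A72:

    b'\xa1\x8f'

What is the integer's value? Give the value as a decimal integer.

Little-endian: lowest address holds the least-significant byte.
Reassemble most-significant byte first: 8F A1 → 0x8FA1.
0x8FA1 = 36769.

36769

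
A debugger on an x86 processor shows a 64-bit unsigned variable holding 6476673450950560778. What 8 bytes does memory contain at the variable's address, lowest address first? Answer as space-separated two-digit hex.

0A 8C 1C 52 30 C4 E1 59

6476673450950560778 in hexadecimal, padded to 64 bits, is 0x59E1C430521C8C0A.
Split into bytes (most-significant first): 59 E1 C4 30 52 1C 8C 0A.
Little-endian: lowest address holds the least-significant byte.
So at ascending addresses the bytes are 0A 8C 1C 52 30 C4 E1 59.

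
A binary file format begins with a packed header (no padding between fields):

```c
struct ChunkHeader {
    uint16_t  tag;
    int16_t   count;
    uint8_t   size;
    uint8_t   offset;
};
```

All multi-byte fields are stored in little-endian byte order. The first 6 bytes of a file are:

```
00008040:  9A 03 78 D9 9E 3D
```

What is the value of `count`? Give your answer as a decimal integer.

`count` follows `tag` (2 bytes), so it starts at byte offset 2 and occupies 2 bytes.
Bytes at offsets 2..3: 78 D9.
In little-endian order the low byte comes first in memory.
Reassemble most-significant byte first: D9 78 → 0xD978.
Top bit is set, so as a signed 16-bit value this is 0xD978 − 2^16 = -9864.

-9864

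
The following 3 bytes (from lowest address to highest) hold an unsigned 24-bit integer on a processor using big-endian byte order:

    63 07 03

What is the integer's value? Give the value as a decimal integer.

6489859

Big-endian: lowest address holds the most-significant byte.
The bytes are already most-significant first: 0x630703.
0x630703 = 6489859.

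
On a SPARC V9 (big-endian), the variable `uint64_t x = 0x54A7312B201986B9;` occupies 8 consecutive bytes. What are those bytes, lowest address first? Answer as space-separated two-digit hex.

54 A7 31 2B 20 19 86 B9

Split into bytes (most-significant first): 54 A7 31 2B 20 19 86 B9.
Big-endian stores the most-significant byte at the lowest address.
So the memory order matches the most-significant-first order: 54 A7 31 2B 20 19 86 B9.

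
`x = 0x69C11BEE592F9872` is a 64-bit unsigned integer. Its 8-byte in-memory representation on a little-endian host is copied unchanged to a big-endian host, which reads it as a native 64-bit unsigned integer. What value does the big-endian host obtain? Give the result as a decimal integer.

Stored little-endian, the bytes at ascending addresses are 72 98 2F 59 EE 1B C1 69.
Read back as big-endian, the last byte is least significant, giving 0x72982F59EE1BC169.
0x72982F59EE1BC169 = 8257401980077195625.

8257401980077195625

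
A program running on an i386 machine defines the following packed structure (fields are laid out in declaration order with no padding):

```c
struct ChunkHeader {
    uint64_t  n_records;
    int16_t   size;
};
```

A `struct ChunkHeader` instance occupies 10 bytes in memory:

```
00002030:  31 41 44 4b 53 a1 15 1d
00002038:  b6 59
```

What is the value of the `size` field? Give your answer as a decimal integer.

22966

`size` follows `n_records` (8 bytes), so it starts at byte offset 8 and occupies 2 bytes.
Bytes at offsets 8..9: B6 59.
In little-endian order the low byte comes first in memory.
Reassemble most-significant byte first: 59 B6 → 0x59B6.
0x59B6 = 22966.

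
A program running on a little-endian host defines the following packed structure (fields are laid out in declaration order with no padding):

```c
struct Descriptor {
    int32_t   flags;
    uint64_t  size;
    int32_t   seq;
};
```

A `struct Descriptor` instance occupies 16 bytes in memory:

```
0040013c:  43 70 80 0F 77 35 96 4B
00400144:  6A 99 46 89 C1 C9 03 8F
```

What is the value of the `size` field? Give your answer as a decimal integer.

9891762313379591543

`size` follows `flags` (4 bytes), so it starts at byte offset 4 and occupies 8 bytes.
Bytes at offsets 4..11: 77 35 96 4B 6A 99 46 89.
Little-endian: lowest address holds the least-significant byte.
Reassemble most-significant byte first: 89 46 99 6A 4B 96 35 77 → 0x8946996A4B963577.
0x8946996A4B963577 = 9891762313379591543.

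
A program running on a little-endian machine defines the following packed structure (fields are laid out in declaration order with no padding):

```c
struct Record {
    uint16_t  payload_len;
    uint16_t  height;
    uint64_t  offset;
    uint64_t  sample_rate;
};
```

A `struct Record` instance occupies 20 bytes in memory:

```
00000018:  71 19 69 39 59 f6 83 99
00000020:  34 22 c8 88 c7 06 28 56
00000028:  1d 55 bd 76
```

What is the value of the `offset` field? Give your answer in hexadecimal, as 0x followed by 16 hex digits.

0x88C822349983F659

`offset` follows `payload_len` (2 B), `height` (2 B), so it starts at offset 2 + 2 = 4 and occupies 8 bytes.
Bytes at offsets 4..11: 59 F6 83 99 34 22 C8 88.
In little-endian order the low byte comes first in memory.
Reassemble most-significant byte first: 88 C8 22 34 99 83 F6 59 → 0x88C822349983F659.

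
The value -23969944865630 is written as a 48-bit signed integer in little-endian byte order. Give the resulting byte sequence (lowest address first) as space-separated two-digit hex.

A2 74 F3 0F 33 EA

Two's complement of -23969944865630 in 48 bits: 23969944865630 = 0x15CCF00C8B5E; invert → 0xEA330FF374A1; add 1 → 0xEA330FF374A2.
Split into bytes (most-significant first): EA 33 0F F3 74 A2.
In little-endian order the low byte comes first in memory.
So at ascending addresses the bytes are A2 74 F3 0F 33 EA.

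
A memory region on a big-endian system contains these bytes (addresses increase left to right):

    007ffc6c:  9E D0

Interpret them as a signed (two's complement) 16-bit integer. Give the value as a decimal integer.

In big-endian order the high byte comes first in memory.
The bytes are already most-significant first: 0x9ED0.
Top bit is set, so as a signed 16-bit value this is 0x9ED0 − 2^16 = -24880.

-24880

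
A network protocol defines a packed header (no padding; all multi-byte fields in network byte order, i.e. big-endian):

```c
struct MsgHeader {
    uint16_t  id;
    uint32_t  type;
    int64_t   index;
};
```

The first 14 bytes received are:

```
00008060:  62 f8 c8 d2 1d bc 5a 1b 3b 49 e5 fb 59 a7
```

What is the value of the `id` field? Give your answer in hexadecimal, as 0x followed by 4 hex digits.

0x62F8

`id` is the first field, at byte offset 0, occupying 2 bytes.
Bytes at offsets 0..1: 62 F8.
In big-endian order the high byte comes first in memory.
The bytes are already most-significant first: 0x62F8.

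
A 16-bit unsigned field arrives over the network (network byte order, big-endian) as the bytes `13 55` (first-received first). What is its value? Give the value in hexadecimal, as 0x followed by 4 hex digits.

0x1355

Big-endian: lowest address holds the most-significant byte.
The bytes are already most-significant first: 0x1355.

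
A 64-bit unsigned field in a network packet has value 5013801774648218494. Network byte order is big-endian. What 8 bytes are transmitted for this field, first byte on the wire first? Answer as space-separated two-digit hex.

5013801774648218494 in hexadecimal, padded to 64 bits, is 0x45949A265821537E.
Split into bytes (most-significant first): 45 94 9A 26 58 21 53 7E.
Big-endian stores the most-significant byte at the lowest address.
So the memory order matches the most-significant-first order: 45 94 9A 26 58 21 53 7E.

45 94 9A 26 58 21 53 7E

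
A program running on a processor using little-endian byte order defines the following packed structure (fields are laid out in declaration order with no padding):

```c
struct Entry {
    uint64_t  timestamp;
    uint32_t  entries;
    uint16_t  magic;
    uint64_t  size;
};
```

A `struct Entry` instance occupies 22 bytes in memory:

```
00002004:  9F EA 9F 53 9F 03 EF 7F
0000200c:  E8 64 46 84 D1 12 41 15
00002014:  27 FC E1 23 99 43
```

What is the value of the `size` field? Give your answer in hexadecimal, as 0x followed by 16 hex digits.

0x439923E1FC271541

`size` follows `timestamp` (8 B), `entries` (4 B), `magic` (2 B), so it starts at offset 8 + 4 + 2 = 14 and occupies 8 bytes.
Bytes at offsets 14..21: 41 15 27 FC E1 23 99 43.
Little-endian stores the least-significant byte at the lowest address.
Reassemble most-significant byte first: 43 99 23 E1 FC 27 15 41 → 0x439923E1FC271541.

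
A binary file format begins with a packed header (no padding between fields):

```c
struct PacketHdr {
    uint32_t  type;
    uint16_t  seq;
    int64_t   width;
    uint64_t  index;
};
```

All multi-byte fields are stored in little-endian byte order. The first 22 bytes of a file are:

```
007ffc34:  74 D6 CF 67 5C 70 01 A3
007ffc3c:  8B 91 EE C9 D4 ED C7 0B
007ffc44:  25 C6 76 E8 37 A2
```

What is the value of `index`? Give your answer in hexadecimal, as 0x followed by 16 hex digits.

0xA237E876C6250BC7

`index` follows `type` (4 B), `seq` (2 B), `width` (8 B), so it starts at offset 4 + 2 + 8 = 14 and occupies 8 bytes.
Bytes at offsets 14..21: C7 0B 25 C6 76 E8 37 A2.
In little-endian order the low byte comes first in memory.
Reassemble most-significant byte first: A2 37 E8 76 C6 25 0B C7 → 0xA237E876C6250BC7.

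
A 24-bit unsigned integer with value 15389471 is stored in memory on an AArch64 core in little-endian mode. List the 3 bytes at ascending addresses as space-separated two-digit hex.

15389471 in hexadecimal, padded to 24 bits, is 0xEAD31F.
Split into bytes (most-significant first): EA D3 1F.
Little-endian: lowest address holds the least-significant byte.
So at ascending addresses the bytes are 1F D3 EA.

1F D3 EA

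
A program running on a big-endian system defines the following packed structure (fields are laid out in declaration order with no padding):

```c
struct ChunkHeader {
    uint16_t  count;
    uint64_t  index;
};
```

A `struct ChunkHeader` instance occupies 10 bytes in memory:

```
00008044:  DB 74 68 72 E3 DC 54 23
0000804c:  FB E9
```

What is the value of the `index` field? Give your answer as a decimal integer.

`index` follows `count` (2 bytes), so it starts at byte offset 2 and occupies 8 bytes.
Bytes at offsets 2..9: 68 72 E3 DC 54 23 FB E9.
Big-endian: lowest address holds the most-significant byte.
The bytes are already most-significant first: 0x6872E3DC5423FBE9.
0x6872E3DC5423FBE9 = 7526328462733474793.

7526328462733474793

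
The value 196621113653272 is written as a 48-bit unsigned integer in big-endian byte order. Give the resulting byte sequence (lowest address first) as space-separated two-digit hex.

196621113653272 in hexadecimal, padded to 48 bits, is 0xB2D36BA27818.
Split into bytes (most-significant first): B2 D3 6B A2 78 18.
Big-endian: lowest address holds the most-significant byte.
So the memory order matches the most-significant-first order: B2 D3 6B A2 78 18.

B2 D3 6B A2 78 18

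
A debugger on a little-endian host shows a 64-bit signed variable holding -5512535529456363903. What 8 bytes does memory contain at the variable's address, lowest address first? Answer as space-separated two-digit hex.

81 96 08 83 24 8A 7F B3

Two's complement of -5512535529456363903 in 64 bits: 5512535529456363903 = 0x4C8075DB7CF7697F; invert → 0xB37F8A2483089680; add 1 → 0xB37F8A2483089681.
Split into bytes (most-significant first): B3 7F 8A 24 83 08 96 81.
Little-endian stores the least-significant byte at the lowest address.
So at ascending addresses the bytes are 81 96 08 83 24 8A 7F B3.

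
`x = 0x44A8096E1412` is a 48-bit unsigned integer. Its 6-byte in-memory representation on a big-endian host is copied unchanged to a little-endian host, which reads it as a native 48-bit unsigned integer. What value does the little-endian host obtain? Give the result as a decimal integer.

Stored big-endian, the bytes at ascending addresses are 44 A8 09 6E 14 12.
Read back as little-endian, the first byte is least significant, giving 0x12146E09A844.
0x12146E09A844 = 19878954772548.

19878954772548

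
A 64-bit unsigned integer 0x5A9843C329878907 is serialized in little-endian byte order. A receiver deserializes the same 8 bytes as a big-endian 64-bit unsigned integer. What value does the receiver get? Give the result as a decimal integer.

543113843514251354

Stored little-endian, the bytes at ascending addresses are 07 89 87 29 C3 43 98 5A.
Read back as big-endian, the last byte is least significant, giving 0x07898729C343985A.
0x07898729C343985A = 543113843514251354.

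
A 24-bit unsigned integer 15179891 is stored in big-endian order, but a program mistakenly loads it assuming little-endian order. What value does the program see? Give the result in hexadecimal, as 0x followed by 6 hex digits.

0x73A0E7

15179891 in 24-bit hexadecimal is 0xE7A073.
Stored big-endian, the bytes at ascending addresses are E7 A0 73.
Read back as little-endian, the first byte is least significant, giving 0x73A0E7.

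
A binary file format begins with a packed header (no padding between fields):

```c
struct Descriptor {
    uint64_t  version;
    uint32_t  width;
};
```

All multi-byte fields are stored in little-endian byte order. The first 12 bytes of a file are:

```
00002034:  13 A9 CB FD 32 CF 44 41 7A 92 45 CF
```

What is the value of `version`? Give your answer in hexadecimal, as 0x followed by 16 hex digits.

`version` is the first field, at byte offset 0, occupying 8 bytes.
Bytes at offsets 0..7: 13 A9 CB FD 32 CF 44 41.
Little-endian stores the least-significant byte at the lowest address.
Reassemble most-significant byte first: 41 44 CF 32 FD CB A9 13 → 0x4144CF32FDCBA913.

0x4144CF32FDCBA913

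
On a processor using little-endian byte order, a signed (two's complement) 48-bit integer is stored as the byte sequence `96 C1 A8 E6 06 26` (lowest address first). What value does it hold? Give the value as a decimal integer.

41811081478550

In little-endian order the low byte comes first in memory.
Reassemble most-significant byte first: 26 06 E6 A8 C1 96 → 0x2606E6A8C196.
0x2606E6A8C196 = 41811081478550.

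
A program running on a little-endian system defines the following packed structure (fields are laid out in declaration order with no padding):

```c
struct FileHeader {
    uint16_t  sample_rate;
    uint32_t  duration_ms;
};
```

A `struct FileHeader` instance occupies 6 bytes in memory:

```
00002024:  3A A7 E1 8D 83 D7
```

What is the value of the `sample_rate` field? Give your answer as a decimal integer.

`sample_rate` is the first field, at byte offset 0, occupying 2 bytes.
Bytes at offsets 0..1: 3A A7.
Little-endian stores the least-significant byte at the lowest address.
Reassemble most-significant byte first: A7 3A → 0xA73A.
0xA73A = 42810.

42810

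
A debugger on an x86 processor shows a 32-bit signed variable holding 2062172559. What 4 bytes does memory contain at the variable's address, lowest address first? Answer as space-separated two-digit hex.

8F 41 EA 7A

2062172559 in hexadecimal, padded to 32 bits, is 0x7AEA418F.
Split into bytes (most-significant first): 7A EA 41 8F.
Little-endian: lowest address holds the least-significant byte.
So at ascending addresses the bytes are 8F 41 EA 7A.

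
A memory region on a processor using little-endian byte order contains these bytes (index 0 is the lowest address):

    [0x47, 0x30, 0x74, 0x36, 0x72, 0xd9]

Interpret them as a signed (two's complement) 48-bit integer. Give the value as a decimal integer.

In little-endian order the low byte comes first in memory.
Reassemble most-significant byte first: D9 72 36 74 30 47 → 0xD97236743047.
Top bit is set, so as a signed 48-bit value this is 0xD97236743047 − 2^48 = -42390413627321.

-42390413627321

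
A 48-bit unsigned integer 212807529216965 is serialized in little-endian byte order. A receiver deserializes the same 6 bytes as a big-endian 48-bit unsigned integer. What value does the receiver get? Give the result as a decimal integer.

212807529216965 in 48-bit hexadecimal is 0xC18C1D2F3BC5.
Stored little-endian, the bytes at ascending addresses are C5 3B 2F 1D 8C C1.
Read back as big-endian, the last byte is least significant, giving 0xC53B2F1D8CC1.
0xC53B2F1D8CC1 = 216857984208065.

216857984208065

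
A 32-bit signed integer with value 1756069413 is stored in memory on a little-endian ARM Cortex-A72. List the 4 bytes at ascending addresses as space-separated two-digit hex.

1756069413 in hexadecimal, padded to 32 bits, is 0x68AB7E25.
Split into bytes (most-significant first): 68 AB 7E 25.
Little-endian: lowest address holds the least-significant byte.
So at ascending addresses the bytes are 25 7E AB 68.

25 7E AB 68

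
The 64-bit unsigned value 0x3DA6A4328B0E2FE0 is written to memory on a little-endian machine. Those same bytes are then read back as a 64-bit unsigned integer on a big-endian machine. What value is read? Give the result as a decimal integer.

Stored little-endian, the bytes at ascending addresses are E0 2F 0E 8B 32 A4 A6 3D.
Read back as big-endian, the last byte is least significant, giving 0xE02F0E8B32A4A63D.
0xE02F0E8B32A4A63D = 16154146379414152765.

16154146379414152765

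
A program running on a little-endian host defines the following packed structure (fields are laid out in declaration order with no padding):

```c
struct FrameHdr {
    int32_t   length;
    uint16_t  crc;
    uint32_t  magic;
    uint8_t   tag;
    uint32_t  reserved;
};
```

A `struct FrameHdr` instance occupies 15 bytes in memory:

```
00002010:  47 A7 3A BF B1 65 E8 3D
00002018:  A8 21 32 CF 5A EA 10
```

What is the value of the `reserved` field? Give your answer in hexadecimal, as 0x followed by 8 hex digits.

0x10EA5ACF

`reserved` follows `length` (4 B), `crc` (2 B), `magic` (4 B), `tag` (1 B), so it starts at offset 4 + 2 + 4 + 1 = 11 and occupies 4 bytes.
Bytes at offsets 11..14: CF 5A EA 10.
Little-endian: lowest address holds the least-significant byte.
Reassemble most-significant byte first: 10 EA 5A CF → 0x10EA5ACF.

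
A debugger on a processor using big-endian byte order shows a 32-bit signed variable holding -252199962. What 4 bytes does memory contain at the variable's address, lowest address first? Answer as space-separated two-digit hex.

F0 F7 BB E6

Two's complement of -252199962 in 32 bits: 252199962 = 0x0F08441A; invert → 0xF0F7BBE5; add 1 → 0xF0F7BBE6.
Split into bytes (most-significant first): F0 F7 BB E6.
Big-endian stores the most-significant byte at the lowest address.
So the memory order matches the most-significant-first order: F0 F7 BB E6.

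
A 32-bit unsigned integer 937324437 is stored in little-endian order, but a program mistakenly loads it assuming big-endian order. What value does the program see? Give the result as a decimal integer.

937324437 in 32-bit hexadecimal is 0x37DE6F95.
Stored little-endian, the bytes at ascending addresses are 95 6F DE 37.
Read back as big-endian, the last byte is least significant, giving 0x956FDE37.
0x956FDE37 = 2507136567.

2507136567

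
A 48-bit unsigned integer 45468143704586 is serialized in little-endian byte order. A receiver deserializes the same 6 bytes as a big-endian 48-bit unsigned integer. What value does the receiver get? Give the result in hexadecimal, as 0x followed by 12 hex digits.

0x0ADA8D605A29

45468143704586 in 48-bit hexadecimal is 0x295A608DDA0A.
Stored little-endian, the bytes at ascending addresses are 0A DA 8D 60 5A 29.
Read back as big-endian, the last byte is least significant, giving 0x0ADA8D605A29.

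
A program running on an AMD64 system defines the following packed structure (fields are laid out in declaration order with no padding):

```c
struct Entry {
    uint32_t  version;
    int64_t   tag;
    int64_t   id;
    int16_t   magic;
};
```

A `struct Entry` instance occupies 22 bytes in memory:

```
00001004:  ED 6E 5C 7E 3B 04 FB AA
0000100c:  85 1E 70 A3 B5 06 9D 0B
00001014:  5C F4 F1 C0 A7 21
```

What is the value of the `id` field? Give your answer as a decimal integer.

-4543581872871110987

`id` follows `version` (4 B), `tag` (8 B), so it starts at offset 4 + 8 = 12 and occupies 8 bytes.
Bytes at offsets 12..19: B5 06 9D 0B 5C F4 F1 C0.
Little-endian stores the least-significant byte at the lowest address.
Reassemble most-significant byte first: C0 F1 F4 5C 0B 9D 06 B5 → 0xC0F1F45C0B9D06B5.
Top bit is set, so as a signed 64-bit value this is 0xC0F1F45C0B9D06B5 − 2^64 = -4543581872871110987.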